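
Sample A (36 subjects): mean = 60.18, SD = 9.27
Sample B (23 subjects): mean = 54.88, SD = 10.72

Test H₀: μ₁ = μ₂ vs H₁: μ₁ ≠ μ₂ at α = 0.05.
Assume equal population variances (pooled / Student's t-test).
Student's two-sample t-test (equal variances):
H₀: μ₁ = μ₂
H₁: μ₁ ≠ μ₂
df = n₁ + n₂ - 2 = 57
Pooled variance s_p² = [(n₁-1)s₁² + (n₂-1)s₂²] / (n₁ + n₂ - 2) = [(35)(9.27²) + (22)(10.72²)] / 57 = 97.1203
SE = √(s_p²(1/n₁ + 1/n₂)) = √(97.1203 × (1/36 + 1/23)) = 2.6307
t = (x̄₁ - x̄₂) / SE = (60.18 - 54.88) / 2.6307 = 5.30 / 2.6307 = 2.015
p-value = 0.0487

Since p-value < α = 0.05, we reject H₀.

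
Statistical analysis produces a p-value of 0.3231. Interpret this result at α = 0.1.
Since p = 0.3231 > α = 0.1, fail to reject H₀.
There is insufficient evidence to reject the null hypothesis; the result is not statistically significant at the 0.1 level.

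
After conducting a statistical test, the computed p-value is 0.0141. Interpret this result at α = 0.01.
Since p = 0.0141 > α = 0.01, fail to reject H₀.
There is insufficient evidence to reject the null hypothesis; the result is not statistically significant at the 0.01 level.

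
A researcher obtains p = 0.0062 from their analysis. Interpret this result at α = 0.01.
Since p = 0.0062 < α = 0.01, reject H₀.
There is sufficient evidence to reject the null hypothesis; the result is statistically significant at the 0.01 level.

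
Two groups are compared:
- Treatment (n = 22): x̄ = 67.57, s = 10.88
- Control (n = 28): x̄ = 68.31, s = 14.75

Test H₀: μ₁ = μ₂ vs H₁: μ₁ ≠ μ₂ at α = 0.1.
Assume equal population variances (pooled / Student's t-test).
Student's two-sample t-test (equal variances):
H₀: μ₁ = μ₂
H₁: μ₁ ≠ μ₂
df = n₁ + n₂ - 2 = 48
Pooled variance s_p² = [(n₁-1)s₁² + (n₂-1)s₂²] / (n₁ + n₂ - 2) = [(21)(10.88²) + (27)(14.75²)] / 48 = 174.1677
SE = √(s_p²(1/n₁ + 1/n₂)) = √(174.1677 × (1/22 + 1/28)) = 3.7599
t = (x̄₁ - x̄₂) / SE = (67.57 - 68.31) / 3.7599 = -0.74 / 3.7599 = -0.197
p-value = 0.8448

Since p-value > α = 0.1, we fail to reject H₀.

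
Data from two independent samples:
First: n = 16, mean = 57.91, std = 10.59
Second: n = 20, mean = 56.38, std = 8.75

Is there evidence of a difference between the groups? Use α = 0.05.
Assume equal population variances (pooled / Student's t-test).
Student's two-sample t-test (equal variances):
H₀: μ₁ = μ₂
H₁: μ₁ ≠ μ₂
df = n₁ + n₂ - 2 = 34
Pooled variance s_p² = [(n₁-1)s₁² + (n₂-1)s₂²] / (n₁ + n₂ - 2) = [(15)(10.59²) + (19)(8.75²)] / 34 = 92.2620
SE = √(s_p²(1/n₁ + 1/n₂)) = √(92.2620 × (1/16 + 1/20)) = 3.2217
t = (x̄₁ - x̄₂) / SE = (57.91 - 56.38) / 3.2217 = 1.53 / 3.2217 = 0.475
p-value = 0.6379

Since p-value > α = 0.05, we fail to reject H₀.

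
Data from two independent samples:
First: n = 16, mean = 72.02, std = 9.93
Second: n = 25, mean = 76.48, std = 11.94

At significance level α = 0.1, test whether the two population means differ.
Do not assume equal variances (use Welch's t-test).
Welch's two-sample t-test:
H₀: μ₁ = μ₂
H₁: μ₁ ≠ μ₂
s₁²/n₁ = 9.93²/16 = 6.1628,  s₂²/n₂ = 11.94²/25 = 5.7025
SE = √(s₁²/n₁ + s₂²/n₂) = √(6.1628 + 5.7025) = 3.4446
df (Welch-Satterthwaite) = (s₁²/n₁ + s₂²/n₂)² / [(s₁²/n₁)²/(n₁-1) + (s₂²/n₂)²/(n₂-1)] ≈ 36.22
t = (x̄₁ - x̄₂) / SE = (72.02 - 76.48) / 3.4446 = -4.46 / 3.4446 = -1.295
p-value = 0.2036

Since p-value > α = 0.1, we fail to reject H₀.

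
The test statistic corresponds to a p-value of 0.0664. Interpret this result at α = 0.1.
Since p = 0.0664 < α = 0.1, reject H₀.
There is sufficient evidence to reject the null hypothesis; the result is statistically significant at the 0.1 level.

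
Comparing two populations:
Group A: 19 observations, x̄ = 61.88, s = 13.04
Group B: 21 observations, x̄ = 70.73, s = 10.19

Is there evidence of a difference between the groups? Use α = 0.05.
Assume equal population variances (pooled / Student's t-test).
Student's two-sample t-test (equal variances):
H₀: μ₁ = μ₂
H₁: μ₁ ≠ μ₂
df = n₁ + n₂ - 2 = 38
Pooled variance s_p² = [(n₁-1)s₁² + (n₂-1)s₂²] / (n₁ + n₂ - 2) = [(18)(13.04²) + (20)(10.19²)] / 38 = 135.1966
SE = √(s_p²(1/n₁ + 1/n₂)) = √(135.1966 × (1/19 + 1/21)) = 3.6815
t = (x̄₁ - x̄₂) / SE = (61.88 - 70.73) / 3.6815 = -8.85 / 3.6815 = -2.404
p-value = 0.0212

Since p-value < α = 0.05, we reject H₀.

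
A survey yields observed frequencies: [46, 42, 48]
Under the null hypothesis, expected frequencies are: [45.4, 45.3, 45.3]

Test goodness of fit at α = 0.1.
Chi-square goodness of fit test:
H₀: observed counts match expected distribution
H₁: observed counts differ from expected distribution
df = k - 1 = 2
χ² = Σ(O - E)²/E
   = (46 - 45.4)²/45.4 + (42 - 45.3)²/45.3 + (48 - 45.3)²/45.3
   = 0.008 + 0.240 + 0.161
   = 0.41
p-value = 0.8150

Since p-value > α = 0.1, we fail to reject H₀.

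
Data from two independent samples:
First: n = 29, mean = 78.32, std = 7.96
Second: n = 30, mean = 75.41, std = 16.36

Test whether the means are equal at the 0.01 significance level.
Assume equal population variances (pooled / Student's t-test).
Student's two-sample t-test (equal variances):
H₀: μ₁ = μ₂
H₁: μ₁ ≠ μ₂
df = n₁ + n₂ - 2 = 57
Pooled variance s_p² = [(n₁-1)s₁² + (n₂-1)s₂²] / (n₁ + n₂ - 2) = [(28)(7.96²) + (29)(16.36²)] / 57 = 167.2976
SE = √(s_p²(1/n₁ + 1/n₂)) = √(167.2976 × (1/29 + 1/30)) = 3.3683
t = (x̄₁ - x̄₂) / SE = (78.32 - 75.41) / 3.3683 = 2.91 / 3.3683 = 0.864
p-value = 0.3912

Since p-value > α = 0.01, we fail to reject H₀.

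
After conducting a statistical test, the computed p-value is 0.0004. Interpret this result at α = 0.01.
Since p = 0.0004 < α = 0.01, reject H₀.
There is sufficient evidence to reject the null hypothesis; the result is statistically significant at the 0.01 level.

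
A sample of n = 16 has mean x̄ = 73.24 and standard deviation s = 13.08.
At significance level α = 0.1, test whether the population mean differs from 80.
One-sample t-test:
H₀: μ = 80
H₁: μ ≠ 80
df = n - 1 = 15
t = (x̄ - μ₀) / (s/√n) = (73.24 - 80) / (13.08/√16) = -2.067
p-value = 0.0564

Since p-value < α = 0.1, we reject H₀.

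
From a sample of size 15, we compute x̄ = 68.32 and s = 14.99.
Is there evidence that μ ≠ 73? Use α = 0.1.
One-sample t-test:
H₀: μ = 73
H₁: μ ≠ 73
df = n - 1 = 14
t = (x̄ - μ₀) / (s/√n) = (68.32 - 73) / (14.99/√15) = -1.209
p-value = 0.2466

Since p-value > α = 0.1, we fail to reject H₀.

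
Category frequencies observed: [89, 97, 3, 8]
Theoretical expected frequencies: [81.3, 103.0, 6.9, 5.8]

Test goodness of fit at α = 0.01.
Chi-square goodness of fit test:
H₀: observed counts match expected distribution
H₁: observed counts differ from expected distribution
df = k - 1 = 3
χ² = Σ(O - E)²/E
   = (89 - 81.3)²/81.3 + (97 - 103.0)²/103.0 + (3 - 6.9)²/6.9 + (8 - 5.8)²/5.8
   = 0.729 + 0.350 + 2.204 + 0.834
   = 4.12
p-value = 0.2490

Since p-value > α = 0.01, we fail to reject H₀.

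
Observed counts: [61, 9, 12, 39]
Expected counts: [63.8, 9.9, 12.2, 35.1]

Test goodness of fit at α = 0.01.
Chi-square goodness of fit test:
H₀: observed counts match expected distribution
H₁: observed counts differ from expected distribution
df = k - 1 = 3
χ² = Σ(O - E)²/E
   = (61 - 63.8)²/63.8 + (9 - 9.9)²/9.9 + (12 - 12.2)²/12.2 + (39 - 35.1)²/35.1
   = 0.123 + 0.082 + 0.003 + 0.433
   = 0.64
p-value = 0.8869

Since p-value > α = 0.01, we fail to reject H₀.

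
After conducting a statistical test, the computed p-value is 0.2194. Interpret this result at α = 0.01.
Since p = 0.2194 > α = 0.01, fail to reject H₀.
There is insufficient evidence to reject the null hypothesis; the result is not statistically significant at the 0.01 level.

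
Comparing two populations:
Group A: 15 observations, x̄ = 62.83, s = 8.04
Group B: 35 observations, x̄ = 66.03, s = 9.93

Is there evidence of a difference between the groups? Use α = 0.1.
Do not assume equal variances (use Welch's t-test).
Welch's two-sample t-test:
H₀: μ₁ = μ₂
H₁: μ₁ ≠ μ₂
s₁²/n₁ = 8.04²/15 = 4.3094,  s₂²/n₂ = 9.93²/35 = 2.8173
SE = √(s₁²/n₁ + s₂²/n₂) = √(4.3094 + 2.8173) = 2.6696
df (Welch-Satterthwaite) = (s₁²/n₁ + s₂²/n₂)² / [(s₁²/n₁)²/(n₁-1) + (s₂²/n₂)²/(n₂-1)] ≈ 32.56
t = (x̄₁ - x̄₂) / SE = (62.83 - 66.03) / 2.6696 = -3.20 / 2.6696 = -1.199
p-value = 0.2393

Since p-value > α = 0.1, we fail to reject H₀.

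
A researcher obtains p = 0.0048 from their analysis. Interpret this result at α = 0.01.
Since p = 0.0048 < α = 0.01, reject H₀.
There is sufficient evidence to reject the null hypothesis; the result is statistically significant at the 0.01 level.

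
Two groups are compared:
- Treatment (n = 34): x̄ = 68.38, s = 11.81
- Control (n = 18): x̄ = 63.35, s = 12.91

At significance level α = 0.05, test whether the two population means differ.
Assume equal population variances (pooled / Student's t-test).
Student's two-sample t-test (equal variances):
H₀: μ₁ = μ₂
H₁: μ₁ ≠ μ₂
df = n₁ + n₂ - 2 = 50
Pooled variance s_p² = [(n₁-1)s₁² + (n₂-1)s₂²] / (n₁ + n₂ - 2) = [(33)(11.81²) + (17)(12.91²)] / 50 = 148.7214
SE = √(s_p²(1/n₁ + 1/n₂)) = √(148.7214 × (1/34 + 1/18)) = 3.5548
t = (x̄₁ - x̄₂) / SE = (68.38 - 63.35) / 3.5548 = 5.03 / 3.5548 = 1.415
p-value = 0.1633

Since p-value > α = 0.05, we fail to reject H₀.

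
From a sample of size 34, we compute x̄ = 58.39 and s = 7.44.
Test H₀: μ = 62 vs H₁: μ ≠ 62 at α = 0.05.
One-sample t-test:
H₀: μ = 62
H₁: μ ≠ 62
df = n - 1 = 33
t = (x̄ - μ₀) / (s/√n) = (58.39 - 62) / (7.44/√34) = -2.829
p-value = 0.0079

Since p-value < α = 0.05, we reject H₀.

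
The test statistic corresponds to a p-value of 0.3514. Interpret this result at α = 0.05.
Since p = 0.3514 > α = 0.05, fail to reject H₀.
There is insufficient evidence to reject the null hypothesis; the result is not statistically significant at the 0.05 level.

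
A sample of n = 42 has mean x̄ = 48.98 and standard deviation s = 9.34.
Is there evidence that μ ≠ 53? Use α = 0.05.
One-sample t-test:
H₀: μ = 53
H₁: μ ≠ 53
df = n - 1 = 41
t = (x̄ - μ₀) / (s/√n) = (48.98 - 53) / (9.34/√42) = -2.789
p-value = 0.0080

Since p-value < α = 0.05, we reject H₀.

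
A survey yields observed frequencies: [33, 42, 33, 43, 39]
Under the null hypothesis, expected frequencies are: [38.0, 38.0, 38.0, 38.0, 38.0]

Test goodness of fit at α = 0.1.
Chi-square goodness of fit test:
H₀: observed counts match expected distribution
H₁: observed counts differ from expected distribution
df = k - 1 = 4
χ² = Σ(O - E)²/E
   = (33 - 38.0)²/38.0 + (42 - 38.0)²/38.0 + (33 - 38.0)²/38.0 + (43 - 38.0)²/38.0 + (39 - 38.0)²/38.0
   = 0.658 + 0.421 + 0.658 + 0.658 + 0.026
   = 2.42
p-value = 0.6588

Since p-value > α = 0.1, we fail to reject H₀.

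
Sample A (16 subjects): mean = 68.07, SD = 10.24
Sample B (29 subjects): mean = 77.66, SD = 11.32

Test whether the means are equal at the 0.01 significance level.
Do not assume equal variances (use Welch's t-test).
Welch's two-sample t-test:
H₀: μ₁ = μ₂
H₁: μ₁ ≠ μ₂
s₁²/n₁ = 10.24²/16 = 6.5536,  s₂²/n₂ = 11.32²/29 = 4.4187
SE = √(s₁²/n₁ + s₂²/n₂) = √(6.5536 + 4.4187) = 3.3124
df (Welch-Satterthwaite) = (s₁²/n₁ + s₂²/n₂)² / [(s₁²/n₁)²/(n₁-1) + (s₂²/n₂)²/(n₂-1)] ≈ 33.81
t = (x̄₁ - x̄₂) / SE = (68.07 - 77.66) / 3.3124 = -9.59 / 3.3124 = -2.895
p-value = 0.0066

Since p-value < α = 0.01, we reject H₀.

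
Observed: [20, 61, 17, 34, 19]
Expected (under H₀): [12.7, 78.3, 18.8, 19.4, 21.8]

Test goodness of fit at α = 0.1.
Chi-square goodness of fit test:
H₀: observed counts match expected distribution
H₁: observed counts differ from expected distribution
df = k - 1 = 4
χ² = Σ(O - E)²/E
   = (20 - 12.7)²/12.7 + (61 - 78.3)²/78.3 + (17 - 18.8)²/18.8 + (34 - 19.4)²/19.4 + (19 - 21.8)²/21.8
   = 4.196 + 3.822 + 0.172 + 10.988 + 0.360
   = 19.54
p-value = 0.0006

Since p-value < α = 0.1, we reject H₀.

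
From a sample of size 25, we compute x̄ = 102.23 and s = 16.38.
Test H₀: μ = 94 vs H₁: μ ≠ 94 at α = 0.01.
One-sample t-test:
H₀: μ = 94
H₁: μ ≠ 94
df = n - 1 = 24
t = (x̄ - μ₀) / (s/√n) = (102.23 - 94) / (16.38/√25) = 2.512
p-value = 0.0191

Since p-value > α = 0.01, we fail to reject H₀.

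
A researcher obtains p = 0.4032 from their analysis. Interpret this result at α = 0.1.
Since p = 0.4032 > α = 0.1, fail to reject H₀.
There is insufficient evidence to reject the null hypothesis; the result is not statistically significant at the 0.1 level.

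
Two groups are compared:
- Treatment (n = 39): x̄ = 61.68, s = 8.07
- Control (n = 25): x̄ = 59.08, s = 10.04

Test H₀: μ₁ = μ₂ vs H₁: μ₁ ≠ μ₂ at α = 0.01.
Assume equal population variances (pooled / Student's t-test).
Student's two-sample t-test (equal variances):
H₀: μ₁ = μ₂
H₁: μ₁ ≠ μ₂
df = n₁ + n₂ - 2 = 62
Pooled variance s_p² = [(n₁-1)s₁² + (n₂-1)s₂²] / (n₁ + n₂ - 2) = [(38)(8.07²) + (24)(10.04²)] / 62 = 78.9352
SE = √(s_p²(1/n₁ + 1/n₂)) = √(78.9352 × (1/39 + 1/25)) = 2.2763
t = (x̄₁ - x̄₂) / SE = (61.68 - 59.08) / 2.2763 = 2.60 / 2.2763 = 1.142
p-value = 0.2578

Since p-value > α = 0.01, we fail to reject H₀.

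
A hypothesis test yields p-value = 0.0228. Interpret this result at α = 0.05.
Since p = 0.0228 < α = 0.05, reject H₀.
There is sufficient evidence to reject the null hypothesis; the result is statistically significant at the 0.05 level.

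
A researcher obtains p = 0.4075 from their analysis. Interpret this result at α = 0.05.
Since p = 0.4075 > α = 0.05, fail to reject H₀.
There is insufficient evidence to reject the null hypothesis; the result is not statistically significant at the 0.05 level.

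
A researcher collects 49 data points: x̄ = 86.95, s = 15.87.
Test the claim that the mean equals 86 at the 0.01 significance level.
One-sample t-test:
H₀: μ = 86
H₁: μ ≠ 86
df = n - 1 = 48
t = (x̄ - μ₀) / (s/√n) = (86.95 - 86) / (15.87/√49) = 0.419
p-value = 0.6771

Since p-value > α = 0.01, we fail to reject H₀.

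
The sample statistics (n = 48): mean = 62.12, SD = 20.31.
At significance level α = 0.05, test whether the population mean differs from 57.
One-sample t-test:
H₀: μ = 57
H₁: μ ≠ 57
df = n - 1 = 47
t = (x̄ - μ₀) / (s/√n) = (62.12 - 57) / (20.31/√48) = 1.747
p-value = 0.0872

Since p-value > α = 0.05, we fail to reject H₀.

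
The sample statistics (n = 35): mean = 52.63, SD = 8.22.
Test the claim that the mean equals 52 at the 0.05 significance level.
One-sample t-test:
H₀: μ = 52
H₁: μ ≠ 52
df = n - 1 = 34
t = (x̄ - μ₀) / (s/√n) = (52.63 - 52) / (8.22/√35) = 0.453
p-value = 0.6531

Since p-value > α = 0.05, we fail to reject H₀.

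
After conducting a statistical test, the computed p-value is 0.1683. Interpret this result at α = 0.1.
Since p = 0.1683 > α = 0.1, fail to reject H₀.
There is insufficient evidence to reject the null hypothesis; the result is not statistically significant at the 0.1 level.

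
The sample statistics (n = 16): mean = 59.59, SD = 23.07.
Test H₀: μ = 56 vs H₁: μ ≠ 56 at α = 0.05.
One-sample t-test:
H₀: μ = 56
H₁: μ ≠ 56
df = n - 1 = 15
t = (x̄ - μ₀) / (s/√n) = (59.59 - 56) / (23.07/√16) = 0.622
p-value = 0.5430

Since p-value > α = 0.05, we fail to reject H₀.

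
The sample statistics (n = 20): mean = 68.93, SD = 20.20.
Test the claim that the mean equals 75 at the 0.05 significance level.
One-sample t-test:
H₀: μ = 75
H₁: μ ≠ 75
df = n - 1 = 19
t = (x̄ - μ₀) / (s/√n) = (68.93 - 75) / (20.20/√20) = -1.344
p-value = 0.1948

Since p-value > α = 0.05, we fail to reject H₀.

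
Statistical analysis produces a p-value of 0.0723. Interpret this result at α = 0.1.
Since p = 0.0723 < α = 0.1, reject H₀.
There is sufficient evidence to reject the null hypothesis; the result is statistically significant at the 0.1 level.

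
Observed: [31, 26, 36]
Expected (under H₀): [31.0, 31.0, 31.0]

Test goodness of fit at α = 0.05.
Chi-square goodness of fit test:
H₀: observed counts match expected distribution
H₁: observed counts differ from expected distribution
df = k - 1 = 2
χ² = Σ(O - E)²/E
   = (31 - 31.0)²/31.0 + (26 - 31.0)²/31.0 + (36 - 31.0)²/31.0
   = 0.000 + 0.806 + 0.806
   = 1.61
p-value = 0.4464

Since p-value > α = 0.05, we fail to reject H₀.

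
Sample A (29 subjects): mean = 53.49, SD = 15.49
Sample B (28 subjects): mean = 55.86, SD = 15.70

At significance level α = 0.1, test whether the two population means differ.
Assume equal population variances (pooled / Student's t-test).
Student's two-sample t-test (equal variances):
H₀: μ₁ = μ₂
H₁: μ₁ ≠ μ₂
df = n₁ + n₂ - 2 = 55
Pooled variance s_p² = [(n₁-1)s₁² + (n₂-1)s₂²] / (n₁ + n₂ - 2) = [(28)(15.49²) + (27)(15.70²)] / 55 = 243.1555
SE = √(s_p²(1/n₁ + 1/n₂)) = √(243.1555 × (1/29 + 1/28)) = 4.1314
t = (x̄₁ - x̄₂) / SE = (53.49 - 55.86) / 4.1314 = -2.37 / 4.1314 = -0.574
p-value = 0.5685

Since p-value > α = 0.1, we fail to reject H₀.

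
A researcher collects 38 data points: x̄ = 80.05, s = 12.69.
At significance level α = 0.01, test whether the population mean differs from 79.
One-sample t-test:
H₀: μ = 79
H₁: μ ≠ 79
df = n - 1 = 37
t = (x̄ - μ₀) / (s/√n) = (80.05 - 79) / (12.69/√38) = 0.510
p-value = 0.6130

Since p-value > α = 0.01, we fail to reject H₀.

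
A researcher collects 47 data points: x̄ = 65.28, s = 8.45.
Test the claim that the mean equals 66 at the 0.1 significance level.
One-sample t-test:
H₀: μ = 66
H₁: μ ≠ 66
df = n - 1 = 46
t = (x̄ - μ₀) / (s/√n) = (65.28 - 66) / (8.45/√47) = -0.584
p-value = 0.5620

Since p-value > α = 0.1, we fail to reject H₀.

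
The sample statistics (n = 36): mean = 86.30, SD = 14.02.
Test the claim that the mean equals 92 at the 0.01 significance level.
One-sample t-test:
H₀: μ = 92
H₁: μ ≠ 92
df = n - 1 = 35
t = (x̄ - μ₀) / (s/√n) = (86.30 - 92) / (14.02/√36) = -2.439
p-value = 0.0199

Since p-value > α = 0.01, we fail to reject H₀.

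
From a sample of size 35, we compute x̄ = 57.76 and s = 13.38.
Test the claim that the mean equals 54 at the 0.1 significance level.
One-sample t-test:
H₀: μ = 54
H₁: μ ≠ 54
df = n - 1 = 34
t = (x̄ - μ₀) / (s/√n) = (57.76 - 54) / (13.38/√35) = 1.663
p-value = 0.1056

Since p-value > α = 0.1, we fail to reject H₀.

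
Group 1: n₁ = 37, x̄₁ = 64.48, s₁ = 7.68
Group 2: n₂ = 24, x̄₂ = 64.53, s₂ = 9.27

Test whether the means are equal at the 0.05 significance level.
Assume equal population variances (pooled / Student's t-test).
Student's two-sample t-test (equal variances):
H₀: μ₁ = μ₂
H₁: μ₁ ≠ μ₂
df = n₁ + n₂ - 2 = 59
Pooled variance s_p² = [(n₁-1)s₁² + (n₂-1)s₂²] / (n₁ + n₂ - 2) = [(36)(7.68²) + (23)(9.27²)] / 59 = 69.4885
SE = √(s_p²(1/n₁ + 1/n₂)) = √(69.4885 × (1/37 + 1/24)) = 2.1848
t = (x̄₁ - x̄₂) / SE = (64.48 - 64.53) / 2.1848 = -0.05 / 2.1848 = -0.023
p-value = 0.9818

Since p-value > α = 0.05, we fail to reject H₀.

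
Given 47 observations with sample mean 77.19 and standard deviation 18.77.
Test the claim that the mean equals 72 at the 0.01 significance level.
One-sample t-test:
H₀: μ = 72
H₁: μ ≠ 72
df = n - 1 = 46
t = (x̄ - μ₀) / (s/√n) = (77.19 - 72) / (18.77/√47) = 1.896
p-value = 0.0643

Since p-value > α = 0.01, we fail to reject H₀.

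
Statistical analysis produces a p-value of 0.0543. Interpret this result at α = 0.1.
Since p = 0.0543 < α = 0.1, reject H₀.
There is sufficient evidence to reject the null hypothesis; the result is statistically significant at the 0.1 level.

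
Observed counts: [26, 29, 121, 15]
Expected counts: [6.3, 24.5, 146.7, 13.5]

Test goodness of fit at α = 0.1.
Chi-square goodness of fit test:
H₀: observed counts match expected distribution
H₁: observed counts differ from expected distribution
df = k - 1 = 3
χ² = Σ(O - E)²/E
   = (26 - 6.3)²/6.3 + (29 - 24.5)²/24.5 + (121 - 146.7)²/146.7 + (15 - 13.5)²/13.5
   = 61.602 + 0.827 + 4.502 + 0.167
   = 67.10
p-value < 0.0001

Since p-value < α = 0.1, we reject H₀.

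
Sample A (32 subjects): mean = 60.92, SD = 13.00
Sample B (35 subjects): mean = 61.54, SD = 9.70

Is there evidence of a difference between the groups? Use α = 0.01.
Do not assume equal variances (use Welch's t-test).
Welch's two-sample t-test:
H₀: μ₁ = μ₂
H₁: μ₁ ≠ μ₂
s₁²/n₁ = 13.00²/32 = 5.2812,  s₂²/n₂ = 9.70²/35 = 2.6883
SE = √(s₁²/n₁ + s₂²/n₂) = √(5.2812 + 2.6883) = 2.8230
df (Welch-Satterthwaite) = (s₁²/n₁ + s₂²/n₂)² / [(s₁²/n₁)²/(n₁-1) + (s₂²/n₂)²/(n₂-1)] ≈ 57.10
t = (x̄₁ - x̄₂) / SE = (60.92 - 61.54) / 2.8230 = -0.62 / 2.8230 = -0.220
p-value = 0.8269

Since p-value > α = 0.01, we fail to reject H₀.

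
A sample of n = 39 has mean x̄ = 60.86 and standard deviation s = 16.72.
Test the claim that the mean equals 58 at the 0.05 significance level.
One-sample t-test:
H₀: μ = 58
H₁: μ ≠ 58
df = n - 1 = 38
t = (x̄ - μ₀) / (s/√n) = (60.86 - 58) / (16.72/√39) = 1.068
p-value = 0.2922

Since p-value > α = 0.05, we fail to reject H₀.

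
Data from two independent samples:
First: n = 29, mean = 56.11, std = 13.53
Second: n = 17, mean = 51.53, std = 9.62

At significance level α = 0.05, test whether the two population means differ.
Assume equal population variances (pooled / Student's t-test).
Student's two-sample t-test (equal variances):
H₀: μ₁ = μ₂
H₁: μ₁ ≠ μ₂
df = n₁ + n₂ - 2 = 44
Pooled variance s_p² = [(n₁-1)s₁² + (n₂-1)s₂²] / (n₁ + n₂ - 2) = [(28)(13.53²) + (16)(9.62²)] / 44 = 150.1458
SE = √(s_p²(1/n₁ + 1/n₂)) = √(150.1458 × (1/29 + 1/17)) = 3.7429
t = (x̄₁ - x̄₂) / SE = (56.11 - 51.53) / 3.7429 = 4.58 / 3.7429 = 1.224
p-value = 0.2276

Since p-value > α = 0.05, we fail to reject H₀.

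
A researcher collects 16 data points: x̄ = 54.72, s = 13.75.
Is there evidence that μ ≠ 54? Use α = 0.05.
One-sample t-test:
H₀: μ = 54
H₁: μ ≠ 54
df = n - 1 = 15
t = (x̄ - μ₀) / (s/√n) = (54.72 - 54) / (13.75/√16) = 0.209
p-value = 0.8369

Since p-value > α = 0.05, we fail to reject H₀.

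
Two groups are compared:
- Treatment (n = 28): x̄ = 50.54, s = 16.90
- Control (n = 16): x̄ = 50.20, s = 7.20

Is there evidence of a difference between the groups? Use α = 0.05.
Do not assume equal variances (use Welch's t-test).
Welch's two-sample t-test:
H₀: μ₁ = μ₂
H₁: μ₁ ≠ μ₂
s₁²/n₁ = 16.90²/28 = 10.2004,  s₂²/n₂ = 7.20²/16 = 3.2400
SE = √(s₁²/n₁ + s₂²/n₂) = √(10.2004 + 3.2400) = 3.6661
df (Welch-Satterthwaite) = (s₁²/n₁ + s₂²/n₂)² / [(s₁²/n₁)²/(n₁-1) + (s₂²/n₂)²/(n₂-1)] ≈ 39.67
t = (x̄₁ - x̄₂) / SE = (50.54 - 50.20) / 3.6661 = 0.34 / 3.6661 = 0.093
p-value = 0.9266

Since p-value > α = 0.05, we fail to reject H₀.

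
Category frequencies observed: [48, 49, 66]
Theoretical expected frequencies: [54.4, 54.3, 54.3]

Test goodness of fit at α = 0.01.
Chi-square goodness of fit test:
H₀: observed counts match expected distribution
H₁: observed counts differ from expected distribution
df = k - 1 = 2
χ² = Σ(O - E)²/E
   = (48 - 54.4)²/54.4 + (49 - 54.3)²/54.3 + (66 - 54.3)²/54.3
   = 0.753 + 0.517 + 2.521
   = 3.79
p-value = 0.1502

Since p-value > α = 0.01, we fail to reject H₀.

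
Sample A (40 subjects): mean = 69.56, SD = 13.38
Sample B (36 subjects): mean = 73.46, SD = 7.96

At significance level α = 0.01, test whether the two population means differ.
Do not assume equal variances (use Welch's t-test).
Welch's two-sample t-test:
H₀: μ₁ = μ₂
H₁: μ₁ ≠ μ₂
s₁²/n₁ = 13.38²/40 = 4.4756,  s₂²/n₂ = 7.96²/36 = 1.7600
SE = √(s₁²/n₁ + s₂²/n₂) = √(4.4756 + 1.7600) = 2.4971
df (Welch-Satterthwaite) = (s₁²/n₁ + s₂²/n₂)² / [(s₁²/n₁)²/(n₁-1) + (s₂²/n₂)²/(n₂-1)] ≈ 64.58
t = (x̄₁ - x̄₂) / SE = (69.56 - 73.46) / 2.4971 = -3.90 / 2.4971 = -1.562
p-value = 0.1232

Since p-value > α = 0.01, we fail to reject H₀.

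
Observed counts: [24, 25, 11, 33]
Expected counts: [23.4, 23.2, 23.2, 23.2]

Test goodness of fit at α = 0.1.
Chi-square goodness of fit test:
H₀: observed counts match expected distribution
H₁: observed counts differ from expected distribution
df = k - 1 = 3
χ² = Σ(O - E)²/E
   = (24 - 23.4)²/23.4 + (25 - 23.2)²/23.2 + (11 - 23.2)²/23.2 + (33 - 23.2)²/23.2
   = 0.015 + 0.140 + 6.416 + 4.140
   = 10.71
p-value = 0.0134

Since p-value < α = 0.1, we reject H₀.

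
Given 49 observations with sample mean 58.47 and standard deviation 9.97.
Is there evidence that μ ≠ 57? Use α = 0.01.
One-sample t-test:
H₀: μ = 57
H₁: μ ≠ 57
df = n - 1 = 48
t = (x̄ - μ₀) / (s/√n) = (58.47 - 57) / (9.97/√49) = 1.032
p-value = 0.3072

Since p-value > α = 0.01, we fail to reject H₀.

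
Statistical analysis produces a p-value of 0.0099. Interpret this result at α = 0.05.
Since p = 0.0099 < α = 0.05, reject H₀.
There is sufficient evidence to reject the null hypothesis; the result is statistically significant at the 0.05 level.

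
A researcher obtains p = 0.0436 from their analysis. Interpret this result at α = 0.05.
Since p = 0.0436 < α = 0.05, reject H₀.
There is sufficient evidence to reject the null hypothesis; the result is statistically significant at the 0.05 level.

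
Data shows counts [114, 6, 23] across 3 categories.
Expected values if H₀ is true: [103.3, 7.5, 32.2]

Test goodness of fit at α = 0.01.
Chi-square goodness of fit test:
H₀: observed counts match expected distribution
H₁: observed counts differ from expected distribution
df = k - 1 = 2
χ² = Σ(O - E)²/E
   = (114 - 103.3)²/103.3 + (6 - 7.5)²/7.5 + (23 - 32.2)²/32.2
   = 1.108 + 0.300 + 2.629
   = 4.04
p-value = 0.1329

Since p-value > α = 0.01, we fail to reject H₀.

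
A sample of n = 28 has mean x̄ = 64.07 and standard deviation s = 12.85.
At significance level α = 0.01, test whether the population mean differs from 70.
One-sample t-test:
H₀: μ = 70
H₁: μ ≠ 70
df = n - 1 = 27
t = (x̄ - μ₀) / (s/√n) = (64.07 - 70) / (12.85/√28) = -2.442
p-value = 0.0214

Since p-value > α = 0.01, we fail to reject H₀.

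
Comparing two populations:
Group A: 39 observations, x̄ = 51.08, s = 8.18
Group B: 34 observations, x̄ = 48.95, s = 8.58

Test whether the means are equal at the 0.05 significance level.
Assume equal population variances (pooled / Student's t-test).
Student's two-sample t-test (equal variances):
H₀: μ₁ = μ₂
H₁: μ₁ ≠ μ₂
df = n₁ + n₂ - 2 = 71
Pooled variance s_p² = [(n₁-1)s₁² + (n₂-1)s₂²] / (n₁ + n₂ - 2) = [(38)(8.18²) + (33)(8.58²)] / 71 = 70.0283
SE = √(s_p²(1/n₁ + 1/n₂)) = √(70.0283 × (1/39 + 1/34)) = 1.9635
t = (x̄₁ - x̄₂) / SE = (51.08 - 48.95) / 1.9635 = 2.13 / 1.9635 = 1.085
p-value = 0.2817

Since p-value > α = 0.05, we fail to reject H₀.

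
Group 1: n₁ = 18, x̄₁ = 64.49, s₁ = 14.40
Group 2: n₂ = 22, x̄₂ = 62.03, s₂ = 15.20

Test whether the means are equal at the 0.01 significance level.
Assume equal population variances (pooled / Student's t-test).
Student's two-sample t-test (equal variances):
H₀: μ₁ = μ₂
H₁: μ₁ ≠ μ₂
df = n₁ + n₂ - 2 = 38
Pooled variance s_p² = [(n₁-1)s₁² + (n₂-1)s₂²] / (n₁ + n₂ - 2) = [(17)(14.40²) + (21)(15.20²)] / 38 = 220.4463
SE = √(s_p²(1/n₁ + 1/n₂)) = √(220.4463 × (1/18 + 1/22)) = 4.7188
t = (x̄₁ - x̄₂) / SE = (64.49 - 62.03) / 4.7188 = 2.46 / 4.7188 = 0.521
p-value = 0.6052

Since p-value > α = 0.01, we fail to reject H₀.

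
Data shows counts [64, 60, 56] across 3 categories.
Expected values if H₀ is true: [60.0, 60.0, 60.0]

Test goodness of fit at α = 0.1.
Chi-square goodness of fit test:
H₀: observed counts match expected distribution
H₁: observed counts differ from expected distribution
df = k - 1 = 2
χ² = Σ(O - E)²/E
   = (64 - 60.0)²/60.0 + (60 - 60.0)²/60.0 + (56 - 60.0)²/60.0
   = 0.267 + 0.000 + 0.267
   = 0.53
p-value = 0.7659

Since p-value > α = 0.1, we fail to reject H₀.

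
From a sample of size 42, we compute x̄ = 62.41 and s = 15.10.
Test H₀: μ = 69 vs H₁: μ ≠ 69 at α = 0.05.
One-sample t-test:
H₀: μ = 69
H₁: μ ≠ 69
df = n - 1 = 41
t = (x̄ - μ₀) / (s/√n) = (62.41 - 69) / (15.10/√42) = -2.828
p-value = 0.0072

Since p-value < α = 0.05, we reject H₀.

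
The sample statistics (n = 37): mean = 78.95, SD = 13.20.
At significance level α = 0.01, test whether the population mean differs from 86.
One-sample t-test:
H₀: μ = 86
H₁: μ ≠ 86
df = n - 1 = 36
t = (x̄ - μ₀) / (s/√n) = (78.95 - 86) / (13.20/√37) = -3.249
p-value = 0.0025

Since p-value < α = 0.01, we reject H₀.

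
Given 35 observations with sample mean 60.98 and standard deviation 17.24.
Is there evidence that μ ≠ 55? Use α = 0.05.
One-sample t-test:
H₀: μ = 55
H₁: μ ≠ 55
df = n - 1 = 34
t = (x̄ - μ₀) / (s/√n) = (60.98 - 55) / (17.24/√35) = 2.052
p-value = 0.0479

Since p-value < α = 0.05, we reject H₀.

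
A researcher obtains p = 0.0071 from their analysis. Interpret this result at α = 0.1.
Since p = 0.0071 < α = 0.1, reject H₀.
There is sufficient evidence to reject the null hypothesis; the result is statistically significant at the 0.1 level.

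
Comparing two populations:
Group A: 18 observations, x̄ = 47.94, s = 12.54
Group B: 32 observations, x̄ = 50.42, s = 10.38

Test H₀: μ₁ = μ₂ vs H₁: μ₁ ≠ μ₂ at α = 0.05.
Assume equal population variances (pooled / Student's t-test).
Student's two-sample t-test (equal variances):
H₀: μ₁ = μ₂
H₁: μ₁ ≠ μ₂
df = n₁ + n₂ - 2 = 48
Pooled variance s_p² = [(n₁-1)s₁² + (n₂-1)s₂²] / (n₁ + n₂ - 2) = [(17)(12.54²) + (31)(10.38²)] / 48 = 125.2782
SE = √(s_p²(1/n₁ + 1/n₂)) = √(125.2782 × (1/18 + 1/32)) = 3.2977
t = (x̄₁ - x̄₂) / SE = (47.94 - 50.42) / 3.2977 = -2.48 / 3.2977 = -0.752
p-value = 0.4557

Since p-value > α = 0.05, we fail to reject H₀.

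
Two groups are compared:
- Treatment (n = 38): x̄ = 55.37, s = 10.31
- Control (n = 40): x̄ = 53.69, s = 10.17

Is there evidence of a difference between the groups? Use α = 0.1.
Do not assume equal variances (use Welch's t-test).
Welch's two-sample t-test:
H₀: μ₁ = μ₂
H₁: μ₁ ≠ μ₂
s₁²/n₁ = 10.31²/38 = 2.7973,  s₂²/n₂ = 10.17²/40 = 2.5857
SE = √(s₁²/n₁ + s₂²/n₂) = √(2.7973 + 2.5857) = 2.3201
df (Welch-Satterthwaite) = (s₁²/n₁ + s₂²/n₂)² / [(s₁²/n₁)²/(n₁-1) + (s₂²/n₂)²/(n₂-1)] ≈ 75.67
t = (x̄₁ - x̄₂) / SE = (55.37 - 53.69) / 2.3201 = 1.68 / 2.3201 = 0.724
p-value = 0.4712

Since p-value > α = 0.1, we fail to reject H₀.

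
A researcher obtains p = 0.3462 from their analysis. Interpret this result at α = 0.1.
Since p = 0.3462 > α = 0.1, fail to reject H₀.
There is insufficient evidence to reject the null hypothesis; the result is not statistically significant at the 0.1 level.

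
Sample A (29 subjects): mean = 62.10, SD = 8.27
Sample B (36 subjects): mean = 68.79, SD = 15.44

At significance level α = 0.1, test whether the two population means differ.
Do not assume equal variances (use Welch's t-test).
Welch's two-sample t-test:
H₀: μ₁ = μ₂
H₁: μ₁ ≠ μ₂
s₁²/n₁ = 8.27²/29 = 2.3584,  s₂²/n₂ = 15.44²/36 = 6.6220
SE = √(s₁²/n₁ + s₂²/n₂) = √(2.3584 + 6.6220) = 2.9967
df (Welch-Satterthwaite) = (s₁²/n₁ + s₂²/n₂)² / [(s₁²/n₁)²/(n₁-1) + (s₂²/n₂)²/(n₂-1)] ≈ 55.56
t = (x̄₁ - x̄₂) / SE = (62.10 - 68.79) / 2.9967 = -6.69 / 2.9967 = -2.232
p-value = 0.0296

Since p-value < α = 0.1, we reject H₀.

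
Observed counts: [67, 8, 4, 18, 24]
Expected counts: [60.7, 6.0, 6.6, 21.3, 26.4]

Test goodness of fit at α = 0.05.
Chi-square goodness of fit test:
H₀: observed counts match expected distribution
H₁: observed counts differ from expected distribution
df = k - 1 = 4
χ² = Σ(O - E)²/E
   = (67 - 60.7)²/60.7 + (8 - 6.0)²/6.0 + (4 - 6.6)²/6.6 + (18 - 21.3)²/21.3 + (24 - 26.4)²/26.4
   = 0.654 + 0.667 + 1.024 + 0.511 + 0.218
   = 3.07
p-value = 0.5455

Since p-value > α = 0.05, we fail to reject H₀.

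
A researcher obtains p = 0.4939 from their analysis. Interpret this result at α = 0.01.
Since p = 0.4939 > α = 0.01, fail to reject H₀.
There is insufficient evidence to reject the null hypothesis; the result is not statistically significant at the 0.01 level.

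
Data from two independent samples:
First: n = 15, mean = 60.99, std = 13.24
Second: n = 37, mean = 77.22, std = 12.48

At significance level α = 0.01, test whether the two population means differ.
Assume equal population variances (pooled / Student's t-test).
Student's two-sample t-test (equal variances):
H₀: μ₁ = μ₂
H₁: μ₁ ≠ μ₂
df = n₁ + n₂ - 2 = 50
Pooled variance s_p² = [(n₁-1)s₁² + (n₂-1)s₂²] / (n₁ + n₂ - 2) = [(14)(13.24²) + (36)(12.48²)] / 50 = 161.2236
SE = √(s_p²(1/n₁ + 1/n₂)) = √(161.2236 × (1/15 + 1/37)) = 3.8866
t = (x̄₁ - x̄₂) / SE = (60.99 - 77.22) / 3.8866 = -16.23 / 3.8866 = -4.176
p-value = 0.0001

Since p-value < α = 0.01, we reject H₀.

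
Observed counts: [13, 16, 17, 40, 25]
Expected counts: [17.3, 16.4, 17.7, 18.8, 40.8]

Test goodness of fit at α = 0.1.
Chi-square goodness of fit test:
H₀: observed counts match expected distribution
H₁: observed counts differ from expected distribution
df = k - 1 = 4
χ² = Σ(O - E)²/E
   = (13 - 17.3)²/17.3 + (16 - 16.4)²/16.4 + (17 - 17.7)²/17.7 + (40 - 18.8)²/18.8 + (25 - 40.8)²/40.8
   = 1.069 + 0.010 + 0.028 + 23.906 + 6.119
   = 31.13
p-value < 0.0001

Since p-value < α = 0.1, we reject H₀.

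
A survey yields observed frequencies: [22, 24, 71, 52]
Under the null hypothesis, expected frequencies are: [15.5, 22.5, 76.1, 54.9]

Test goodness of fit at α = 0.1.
Chi-square goodness of fit test:
H₀: observed counts match expected distribution
H₁: observed counts differ from expected distribution
df = k - 1 = 3
χ² = Σ(O - E)²/E
   = (22 - 15.5)²/15.5 + (24 - 22.5)²/22.5 + (71 - 76.1)²/76.1 + (52 - 54.9)²/54.9
   = 2.726 + 0.100 + 0.342 + 0.153
   = 3.32
p-value = 0.3448

Since p-value > α = 0.1, we fail to reject H₀.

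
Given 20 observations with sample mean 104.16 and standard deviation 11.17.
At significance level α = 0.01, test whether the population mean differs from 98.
One-sample t-test:
H₀: μ = 98
H₁: μ ≠ 98
df = n - 1 = 19
t = (x̄ - μ₀) / (s/√n) = (104.16 - 98) / (11.17/√20) = 2.466
p-value = 0.0233

Since p-value > α = 0.01, we fail to reject H₀.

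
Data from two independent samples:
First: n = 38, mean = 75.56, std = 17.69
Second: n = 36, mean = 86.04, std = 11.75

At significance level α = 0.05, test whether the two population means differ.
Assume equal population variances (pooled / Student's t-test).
Student's two-sample t-test (equal variances):
H₀: μ₁ = μ₂
H₁: μ₁ ≠ μ₂
df = n₁ + n₂ - 2 = 72
Pooled variance s_p² = [(n₁-1)s₁² + (n₂-1)s₂²] / (n₁ + n₂ - 2) = [(37)(17.69²) + (35)(11.75²)] / 72 = 227.9281
SE = √(s_p²(1/n₁ + 1/n₂)) = √(227.9281 × (1/38 + 1/36)) = 3.5113
t = (x̄₁ - x̄₂) / SE = (75.56 - 86.04) / 3.5113 = -10.48 / 3.5113 = -2.985
p-value = 0.0039

Since p-value < α = 0.05, we reject H₀.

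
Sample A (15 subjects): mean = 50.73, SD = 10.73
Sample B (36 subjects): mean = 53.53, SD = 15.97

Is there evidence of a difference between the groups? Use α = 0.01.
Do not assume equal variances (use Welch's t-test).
Welch's two-sample t-test:
H₀: μ₁ = μ₂
H₁: μ₁ ≠ μ₂
s₁²/n₁ = 10.73²/15 = 7.6755,  s₂²/n₂ = 15.97²/36 = 7.0845
SE = √(s₁²/n₁ + s₂²/n₂) = √(7.6755 + 7.0845) = 3.8419
df (Welch-Satterthwaite) = (s₁²/n₁ + s₂²/n₂)² / [(s₁²/n₁)²/(n₁-1) + (s₂²/n₂)²/(n₂-1)] ≈ 38.61
t = (x̄₁ - x̄₂) / SE = (50.73 - 53.53) / 3.8419 = -2.80 / 3.8419 = -0.729
p-value = 0.4705

Since p-value > α = 0.01, we fail to reject H₀.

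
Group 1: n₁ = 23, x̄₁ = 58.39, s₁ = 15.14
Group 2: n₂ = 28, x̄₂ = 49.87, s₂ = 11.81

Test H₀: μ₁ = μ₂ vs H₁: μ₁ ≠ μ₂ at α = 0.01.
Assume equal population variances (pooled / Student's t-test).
Student's two-sample t-test (equal variances):
H₀: μ₁ = μ₂
H₁: μ₁ ≠ μ₂
df = n₁ + n₂ - 2 = 49
Pooled variance s_p² = [(n₁-1)s₁² + (n₂-1)s₂²] / (n₁ + n₂ - 2) = [(22)(15.14²) + (27)(11.81²)] / 49 = 179.7691
SE = √(s_p²(1/n₁ + 1/n₂)) = √(179.7691 × (1/23 + 1/28)) = 3.7731
t = (x̄₁ - x̄₂) / SE = (58.39 - 49.87) / 3.7731 = 8.52 / 3.7731 = 2.258
p-value = 0.0284

Since p-value > α = 0.01, we fail to reject H₀.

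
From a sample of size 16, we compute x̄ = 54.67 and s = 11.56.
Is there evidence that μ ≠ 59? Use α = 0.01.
One-sample t-test:
H₀: μ = 59
H₁: μ ≠ 59
df = n - 1 = 15
t = (x̄ - μ₀) / (s/√n) = (54.67 - 59) / (11.56/√16) = -1.498
p-value = 0.1548

Since p-value > α = 0.01, we fail to reject H₀.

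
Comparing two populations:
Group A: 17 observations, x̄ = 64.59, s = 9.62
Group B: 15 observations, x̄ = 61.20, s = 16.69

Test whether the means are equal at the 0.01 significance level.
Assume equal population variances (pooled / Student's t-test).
Student's two-sample t-test (equal variances):
H₀: μ₁ = μ₂
H₁: μ₁ ≠ μ₂
df = n₁ + n₂ - 2 = 30
Pooled variance s_p² = [(n₁-1)s₁² + (n₂-1)s₂²] / (n₁ + n₂ - 2) = [(16)(9.62²) + (14)(16.69²)] / 30 = 179.3499
SE = √(s_p²(1/n₁ + 1/n₂)) = √(179.3499 × (1/17 + 1/15)) = 4.7441
t = (x̄₁ - x̄₂) / SE = (64.59 - 61.20) / 4.7441 = 3.39 / 4.7441 = 0.715
p-value = 0.4804

Since p-value > α = 0.01, we fail to reject H₀.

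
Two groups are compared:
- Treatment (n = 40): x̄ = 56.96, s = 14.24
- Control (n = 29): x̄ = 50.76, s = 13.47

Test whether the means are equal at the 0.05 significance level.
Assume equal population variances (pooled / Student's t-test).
Student's two-sample t-test (equal variances):
H₀: μ₁ = μ₂
H₁: μ₁ ≠ μ₂
df = n₁ + n₂ - 2 = 67
Pooled variance s_p² = [(n₁-1)s₁² + (n₂-1)s₂²] / (n₁ + n₂ - 2) = [(39)(14.24²) + (28)(13.47²)] / 67 = 193.8608
SE = √(s_p²(1/n₁ + 1/n₂)) = √(193.8608 × (1/40 + 1/29)) = 3.3958
t = (x̄₁ - x̄₂) / SE = (56.96 - 50.76) / 3.3958 = 6.20 / 3.3958 = 1.826
p-value = 0.0723

Since p-value > α = 0.05, we fail to reject H₀.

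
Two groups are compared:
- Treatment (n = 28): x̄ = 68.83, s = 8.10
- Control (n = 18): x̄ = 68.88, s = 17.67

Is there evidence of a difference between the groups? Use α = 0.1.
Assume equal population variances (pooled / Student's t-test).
Student's two-sample t-test (equal variances):
H₀: μ₁ = μ₂
H₁: μ₁ ≠ μ₂
df = n₁ + n₂ - 2 = 44
Pooled variance s_p² = [(n₁-1)s₁² + (n₂-1)s₂²] / (n₁ + n₂ - 2) = [(27)(8.10²) + (17)(17.67²)] / 44 = 160.8946
SE = √(s_p²(1/n₁ + 1/n₂)) = √(160.8946 × (1/28 + 1/18)) = 3.8321
t = (x̄₁ - x̄₂) / SE = (68.83 - 68.88) / 3.8321 = -0.05 / 3.8321 = -0.013
p-value = 0.9896

Since p-value > α = 0.1, we fail to reject H₀.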